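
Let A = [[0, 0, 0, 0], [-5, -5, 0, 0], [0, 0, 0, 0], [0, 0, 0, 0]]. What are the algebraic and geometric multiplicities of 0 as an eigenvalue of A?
The characteristic polynomial is x^3(x + 5), so the factor x appears with exponent 3: the algebraic multiplicity is 3.

rank(A) = 1, so the eigenspace has dimension 4 - 1 = 3: the geometric multiplicity is 3.

algebraic multiplicity 3, geometric multiplicity 3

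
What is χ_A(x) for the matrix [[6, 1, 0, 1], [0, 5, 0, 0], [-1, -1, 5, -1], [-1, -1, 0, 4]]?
xI - A = [[x - 6, -1, 0, -1], [0, x - 5, 0, 0], [1, 1, x - 5, 1], [1, 1, 0, x - 4]].

Expanding det(xI - A) along the first row:
det(xI - A) = + (x - 6)·det([[x - 5, 0, 0], [1, x - 5, 1], [1, 0, x - 4]]) - (-1)·det([[0, 0, 0], [1, x - 5, 1], [1, 0, x - 4]]) + (0)·det([[0, x - 5, 0], [1, 1, 1], [1, 1, x - 4]]) - (-1)·det([[0, x - 5, 0], [1, 1, x - 5], [1, 1, 0]]).

Evaluating gives χ_A(x) = x^4 - 20x^3 + 150x^2 - 500x + 625 = (x - 5)^4.

χ_A(x) = (x - 5)^4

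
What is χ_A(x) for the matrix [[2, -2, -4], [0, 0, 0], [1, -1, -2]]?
xI - A = [[x - 2, 2, 4], [0, x, 0], [-1, 1, x + 2]].

Expanding det(xI - A) along the first row:
det(xI - A) = + (x - 2)·det([[x, 0], [1, x + 2]]) - (2)·det([[0, 0], [-1, x + 2]]) + (4)·det([[0, x], [-1, 1]]).

Evaluating gives χ_A(x) = x^3.

χ_A(x) = x^3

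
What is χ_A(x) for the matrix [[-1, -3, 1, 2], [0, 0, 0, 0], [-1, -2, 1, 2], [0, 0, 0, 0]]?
xI - A = [[x + 1, 3, -1, -2], [0, x, 0, 0], [1, 2, x - 1, -2], [0, 0, 0, x]].

Expanding det(xI - A) along the first row:
det(xI - A) = + (x + 1)·det([[x, 0, 0], [2, x - 1, -2], [0, 0, x]]) - (3)·det([[0, 0, 0], [1, x - 1, -2], [0, 0, x]]) + (-1)·det([[0, x, 0], [1, 2, -2], [0, 0, x]]) - (-2)·det([[0, x, 0], [1, 2, x - 1], [0, 0, 0]]).

Evaluating gives χ_A(x) = x^4.

χ_A(x) = x^4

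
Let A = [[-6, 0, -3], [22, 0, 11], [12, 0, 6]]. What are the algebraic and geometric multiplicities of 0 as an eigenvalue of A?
The characteristic polynomial is x^3, so the factor x appears with exponent 3: the algebraic multiplicity is 3.

rank(A) = 1, so the eigenspace has dimension 3 - 1 = 2: the geometric multiplicity is 2.

Since 2 < 3, A is not diagonalizable.

algebraic multiplicity 3, geometric multiplicity 2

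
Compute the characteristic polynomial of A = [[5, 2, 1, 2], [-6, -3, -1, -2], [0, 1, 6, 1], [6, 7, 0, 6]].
χ_A(x) = (x - 5)^3(x + 1)

xI - A = [[x - 5, -2, -1, -2], [6, x + 3, 1, 2], [0, -1, x - 6, -1], [-6, -7, 0, x - 6]].

Expanding det(xI - A) along the first row:
det(xI - A) = + (x - 5)·det([[x + 3, 1, 2], [-1, x - 6, -1], [-7, 0, x - 6]]) - (-2)·det([[6, 1, 2], [0, x - 6, -1], [-6, 0, x - 6]]) + (-1)·det([[6, x + 3, 2], [0, -1, -1], [-6, -7, x - 6]]) - (-2)·det([[6, x + 3, 1], [0, -1, x - 6], [-6, -7, 0]]).

Evaluating gives χ_A(x) = x^4 - 14x^3 + 60x^2 - 50x - 125 = (x - 5)^3(x + 1).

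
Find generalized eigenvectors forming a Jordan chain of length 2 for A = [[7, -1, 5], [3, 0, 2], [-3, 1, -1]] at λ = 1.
v_1 = [[-1, 0, 1]]^T, v_2 = [[-1, -1, 1]]^T

We seek v_1 ∈ ker((A - I)^2) \ ker(A - I), then set v_{i+1} = (A - I) v_i.

One such chain is v_1 = [[-1, 0, 1]]^T, v_2 = [[-1, -1, 1]]^T. Check: (A - I) v_2 = [[0, 0, 0]]^T = 0.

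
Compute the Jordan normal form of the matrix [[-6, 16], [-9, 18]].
J = [[6, 1], [0, 6]]

The characteristic polynomial is det(xI - A) = (x - 6)^2, so the eigenvalues are 6 (algebraic multiplicity 2).

For λ = 6: rank(A - 6I) = 1, rank((A - 6I)^2) = 0. The eigenspace has dimension 2 - 1 = 1, so there is 1 Jordan block; the rank sequence gives block sizes [2].

Assembling the blocks gives the Jordan form J above.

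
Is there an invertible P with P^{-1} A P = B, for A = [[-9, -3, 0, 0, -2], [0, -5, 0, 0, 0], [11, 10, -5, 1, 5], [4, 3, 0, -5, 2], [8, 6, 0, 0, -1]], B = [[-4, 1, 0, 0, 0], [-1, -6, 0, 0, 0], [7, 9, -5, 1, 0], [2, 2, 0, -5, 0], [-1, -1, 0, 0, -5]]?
Two matrices over a field are similar if and only if they have the same invariant factors.

Both A and B have characteristic polynomial (x + 5)^5 and minimal polynomial (x + 5)^2. Computing further, both have invariant factors x + 5, (x + 5)^2, (x + 5)^2. Hence A and B are similar.

Yes.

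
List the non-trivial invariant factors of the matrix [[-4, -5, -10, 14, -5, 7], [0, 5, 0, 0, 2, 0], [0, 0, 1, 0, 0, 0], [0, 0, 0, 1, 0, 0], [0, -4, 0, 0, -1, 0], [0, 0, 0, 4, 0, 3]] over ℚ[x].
x - 1, (x - 3)(x - 1), (x - 3)(x - 1)(x + 4)

The Jordan structure of A has elementary divisors (x + 4), (x - 1), (x - 1), (x - 1), (x - 3), (x - 3). Arranging the block sizes at each eigenvalue in decreasing order and taking row products gives the invariant factors.

Invariant factors (smallest first, each dividing the next): x - 1, (x - 3)(x - 1), (x - 3)(x - 1)(x + 4).

Check: the last factor (x - 3)(x - 1)(x + 4) is the minimal polynomial, and the product (x - 3)^2(x - 1)^3(x + 4) is the characteristic polynomial.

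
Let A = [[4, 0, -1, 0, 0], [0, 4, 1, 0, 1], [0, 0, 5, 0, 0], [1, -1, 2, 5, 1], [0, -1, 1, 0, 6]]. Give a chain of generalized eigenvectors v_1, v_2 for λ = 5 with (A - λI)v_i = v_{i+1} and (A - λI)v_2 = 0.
We seek v_1 ∈ ker((A - 5I)^2) \ ker(A - 5I), then set v_{i+1} = (A - 5I) v_i.

One such chain is v_1 = [[0, 0, 0, 0, 1]]^T, v_2 = [[0, 1, 0, 1, 1]]^T. Check: (A - 5I) v_2 = [[0, 0, 0, 0, 0]]^T = 0.

v_1 = [[0, 0, 0, 0, 1]]^T, v_2 = [[0, 1, 0, 1, 1]]^T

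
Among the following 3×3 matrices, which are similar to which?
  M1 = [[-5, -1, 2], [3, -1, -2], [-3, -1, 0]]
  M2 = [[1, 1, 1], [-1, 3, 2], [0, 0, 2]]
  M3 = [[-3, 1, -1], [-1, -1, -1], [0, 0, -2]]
2 classes: {M1, M3}, {M2}

Characteristic polynomials: χ_{M1} = (x + 2)^3, χ_{M2} = (x - 2)^3, χ_{M3} = (x + 2)^3.

{M1, M3}: invariant factors x + 2, (x + 2)^2.

{M2}: invariant factors (x - 2)^3.

Matrices are similar if and only if their invariant-factor lists agree; the partition into similarity classes is {M1, M3}, {M2}.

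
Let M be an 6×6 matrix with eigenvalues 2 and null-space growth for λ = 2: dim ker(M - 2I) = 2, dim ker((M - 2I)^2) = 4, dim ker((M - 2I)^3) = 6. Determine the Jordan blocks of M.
Jordan blocks: (2, 3), (2, 3)

λ = 2: successive nullity increments [2, 2, 2] count blocks of size ≥ k; block sizes are [3, 3].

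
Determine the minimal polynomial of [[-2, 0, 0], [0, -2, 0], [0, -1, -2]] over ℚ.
The characteristic polynomial factors as (x + 2)^3. The minimal polynomial is ∏(x - λ)^{k_λ} where k_λ is the size of the largest Jordan block at λ.

For λ = -2: rank(A + 2I) = 1, and the largest Jordan block has size 2 (the smallest k with rank((A + 2I)^k) = rank((A + 2I)^(k+1))).

So m_A(x) = (x + 2)^2.

m_A(x) = (x + 2)^2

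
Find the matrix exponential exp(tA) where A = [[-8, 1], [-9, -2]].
e^{tA} = [[(1 - 3*t)*e^{-5*t}, t*e^{-5*t}], [-9*t*e^{-5*t}, (3*t + 1)*e^{-5*t}]]

A has Jordan form J = [[-5, 1], [0, -5]] with A = PJP^{-1}, so e^{tA} = P e^{tJ} P^{-1}.

For a Jordan block J_k(λ), e^{tJ_k(λ)} = e^{λt} · (I + tN + t^2 N^2/2! + ... + t^{k-1} N^{k-1}/(k-1)!) where N is the nilpotent superdiagonal part.

Assembling the blocks and conjugating back gives the entries of e^{tA} as shown above.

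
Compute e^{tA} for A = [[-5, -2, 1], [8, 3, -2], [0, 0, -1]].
A has Jordan form J = [[-1, 1, 0], [0, -1, 0], [0, 0, -1]] with A = PJP^{-1}, so e^{tA} = P e^{tJ} P^{-1}.

For a Jordan block J_k(λ), e^{tJ_k(λ)} = e^{λt} · (I + tN + t^2 N^2/2! + ... + t^{k-1} N^{k-1}/(k-1)!) where N is the nilpotent superdiagonal part.

Assembling the blocks and conjugating back gives the entries of e^{tA} as shown above.

e^{tA} = [[(1 - 4*t)*e^{-t}, -2*t*e^{-t}, t*e^{-t}], [8*t*e^{-t}, (4*t + 1)*e^{-t}, -2*t*e^{-t}], [0, 0, e^{-t}]]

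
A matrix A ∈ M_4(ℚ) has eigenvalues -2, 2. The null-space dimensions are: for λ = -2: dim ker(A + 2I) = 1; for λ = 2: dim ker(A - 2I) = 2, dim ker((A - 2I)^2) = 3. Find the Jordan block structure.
Jordan blocks: (-2, 1), (2, 2), (2, 1)

λ = -2: successive nullity increments [1] count blocks of size ≥ k; block sizes are [1].
λ = 2: successive nullity increments [2, 1] count blocks of size ≥ k; block sizes are [2, 1].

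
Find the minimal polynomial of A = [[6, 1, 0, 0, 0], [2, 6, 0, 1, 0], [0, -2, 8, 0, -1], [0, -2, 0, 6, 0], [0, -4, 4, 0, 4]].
m_A(x) = (x - 6)^3

The characteristic polynomial factors as (x - 6)^5. The minimal polynomial is ∏(x - λ)^{k_λ} where k_λ is the size of the largest Jordan block at λ.

For λ = 6: rank(A - 6I) = 3, and the largest Jordan block has size 3 (the smallest k with rank((A - 6I)^k) = rank((A - 6I)^(k+1))).

So m_A(x) = (x - 6)^3.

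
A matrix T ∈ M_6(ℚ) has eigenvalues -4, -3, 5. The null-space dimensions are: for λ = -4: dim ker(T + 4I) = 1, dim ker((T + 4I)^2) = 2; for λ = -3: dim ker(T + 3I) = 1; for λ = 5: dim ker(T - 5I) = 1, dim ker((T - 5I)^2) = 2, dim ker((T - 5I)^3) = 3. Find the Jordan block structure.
λ = -4: successive nullity increments [1, 1] count blocks of size ≥ k; block sizes are [2].
λ = -3: successive nullity increments [1] count blocks of size ≥ k; block sizes are [1].
λ = 5: successive nullity increments [1, 1, 1] count blocks of size ≥ k; block sizes are [3].

Jordan blocks: (-4, 2), (-3, 1), (5, 3)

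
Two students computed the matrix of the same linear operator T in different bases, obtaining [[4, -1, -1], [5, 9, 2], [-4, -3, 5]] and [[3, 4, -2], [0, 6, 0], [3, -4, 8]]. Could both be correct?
No.

trace(A) = 18 but trace(B) = 17. The trace is a similarity invariant, so A and B are not similar.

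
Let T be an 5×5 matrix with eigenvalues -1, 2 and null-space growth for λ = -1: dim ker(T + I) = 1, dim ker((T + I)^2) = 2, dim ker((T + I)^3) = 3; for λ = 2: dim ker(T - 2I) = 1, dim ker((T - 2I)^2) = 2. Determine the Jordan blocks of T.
Jordan blocks: (-1, 3), (2, 2)

λ = -1: successive nullity increments [1, 1, 1] count blocks of size ≥ k; block sizes are [3].
λ = 2: successive nullity increments [1, 1] count blocks of size ≥ k; block sizes are [2].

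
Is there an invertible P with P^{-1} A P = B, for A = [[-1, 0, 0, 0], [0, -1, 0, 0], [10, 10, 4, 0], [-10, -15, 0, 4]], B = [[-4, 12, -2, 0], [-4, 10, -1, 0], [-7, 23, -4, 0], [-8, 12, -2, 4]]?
Both have characteristic polynomial (x - 4)^2(x + 1)^2, but the minimal polynomial of A is (x - 4)(x + 1) while the minimal polynomial of B is (x - 4)(x + 1)^2. The minimal polynomial is a similarity invariant, so A and B are not similar.

No.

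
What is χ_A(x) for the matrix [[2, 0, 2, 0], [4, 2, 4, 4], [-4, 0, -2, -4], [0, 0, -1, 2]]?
xI - A = [[x - 2, 0, -2, 0], [-4, x - 2, -4, -4], [4, 0, x + 2, 4], [0, 0, 1, x - 2]].

Expanding det(xI - A) along the first row:
det(xI - A) = + (x - 2)·det([[x - 2, -4, -4], [0, x + 2, 4], [0, 1, x - 2]]) - (0)·det([[-4, -4, -4], [4, x + 2, 4], [0, 1, x - 2]]) + (-2)·det([[-4, x - 2, -4], [4, 0, 4], [0, 0, x - 2]]) - (0)·det([[-4, x - 2, -4], [4, 0, x + 2], [0, 0, 1]]).

Evaluating gives χ_A(x) = x^4 - 4x^3 + 4x^2 = x^2(x - 2)^2.

χ_A(x) = x^2(x - 2)^2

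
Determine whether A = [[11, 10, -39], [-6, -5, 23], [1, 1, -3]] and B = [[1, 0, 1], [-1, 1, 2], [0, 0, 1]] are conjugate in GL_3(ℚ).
Yes.

Two matrices over a field are similar if and only if they have the same invariant factors.

Both A and B have characteristic polynomial (x - 1)^3 and minimal polynomial (x - 1)^3. Computing further, both have invariant factors (x - 1)^3. Hence A and B are similar.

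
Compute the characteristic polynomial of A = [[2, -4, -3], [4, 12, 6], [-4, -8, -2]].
χ_A(x) = (x - 4)^3

xI - A = [[x - 2, 4, 3], [-4, x - 12, -6], [4, 8, x + 2]].

Expanding det(xI - A) along the first row:
det(xI - A) = + (x - 2)·det([[x - 12, -6], [8, x + 2]]) - (4)·det([[-4, -6], [4, x + 2]]) + (3)·det([[-4, x - 12], [4, 8]]).

Evaluating gives χ_A(x) = x^3 - 12x^2 + 48x - 64 = (x - 4)^3.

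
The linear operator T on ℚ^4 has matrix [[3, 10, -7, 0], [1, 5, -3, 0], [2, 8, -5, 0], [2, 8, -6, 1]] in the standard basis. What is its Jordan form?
The characteristic polynomial is det(xI - A) = (x - 1)^4, so the eigenvalues are 1 (algebraic multiplicity 4).

For λ = 1: rank(A - I) = 2, rank((A - I)^2) = 1, rank((A - I)^3) = 0. The eigenspace has dimension 4 - 2 = 2, so there are 2 Jordan blocks; the rank sequence gives block sizes [3, 1].

Assembling the blocks gives the Jordan form J above.

J = [[1, 1, 0, 0], [0, 1, 1, 0], [0, 0, 1, 0], [0, 0, 0, 1]]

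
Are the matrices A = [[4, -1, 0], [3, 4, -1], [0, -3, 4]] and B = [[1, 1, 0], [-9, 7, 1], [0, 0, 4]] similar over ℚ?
Two matrices over a field are similar if and only if they have the same invariant factors.

Both A and B have characteristic polynomial (x - 4)^3 and minimal polynomial (x - 4)^3. Computing further, both have invariant factors (x - 4)^3. Hence A and B are similar.

Yes.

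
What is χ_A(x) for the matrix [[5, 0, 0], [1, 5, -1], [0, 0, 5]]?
χ_A(x) = (x - 5)^3

xI - A = [[x - 5, 0, 0], [-1, x - 5, 1], [0, 0, x - 5]].

Expanding det(xI - A) along the first row:
det(xI - A) = + (x - 5)·det([[x - 5, 1], [0, x - 5]]) - (0)·det([[-1, 1], [0, x - 5]]) + (0)·det([[-1, x - 5], [0, 0]]).

Evaluating gives χ_A(x) = x^3 - 15x^2 + 75x - 125 = (x - 5)^3.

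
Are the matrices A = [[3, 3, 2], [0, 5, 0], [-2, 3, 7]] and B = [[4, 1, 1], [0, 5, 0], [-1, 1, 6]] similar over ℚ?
Yes.

Two matrices over a field are similar if and only if they have the same invariant factors.

Both A and B have characteristic polynomial (x - 5)^3 and minimal polynomial (x - 5)^2. Computing further, both have invariant factors x - 5, (x - 5)^2. Hence A and B are similar.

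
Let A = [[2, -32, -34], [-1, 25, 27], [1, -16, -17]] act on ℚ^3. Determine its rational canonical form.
R = [[0, 0, 0], [1, 0, -25], [0, 1, 10]]

The invariant factors of A (the non-unit diagonal entries of the Smith normal form of xI - A over ℚ[x]) are x(x - 5)^2, each dividing the next. The characteristic polynomial is their product, x(x - 5)^2.

The rational canonical form is the block-diagonal matrix of companion matrices C(f_i):
R = [[0, 0, 0], [1, 0, -25], [0, 1, 10]].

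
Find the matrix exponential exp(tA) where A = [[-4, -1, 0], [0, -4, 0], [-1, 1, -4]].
A has Jordan form J = [[-4, 1, 0], [0, -4, 1], [0, 0, -4]] with A = PJP^{-1}, so e^{tA} = P e^{tJ} P^{-1}.

For a Jordan block J_k(λ), e^{tJ_k(λ)} = e^{λt} · (I + tN + t^2 N^2/2! + ... + t^{k-1} N^{k-1}/(k-1)!) where N is the nilpotent superdiagonal part.

Assembling the blocks and conjugating back gives the entries of e^{tA} as shown above.

e^{tA} = [[e^{-4*t}, -t*e^{-4*t}, 0], [0, e^{-4*t}, 0], [-t*e^{-4*t}, t*(t + 2)*e^{-4*t}/2, e^{-4*t}]]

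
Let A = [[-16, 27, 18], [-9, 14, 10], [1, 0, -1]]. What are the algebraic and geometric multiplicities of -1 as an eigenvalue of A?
algebraic multiplicity 3, geometric multiplicity 1

The characteristic polynomial is (x + 1)^3, so the factor x + 1 appears with exponent 3: the algebraic multiplicity is 3.

rank(A + I) = 2, so the eigenspace has dimension 3 - 2 = 1: the geometric multiplicity is 1.

Since 1 < 3, A is not diagonalizable.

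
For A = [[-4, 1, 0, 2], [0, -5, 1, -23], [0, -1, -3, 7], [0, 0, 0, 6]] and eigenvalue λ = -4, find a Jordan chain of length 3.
We seek v_1 ∈ ker((A + 4I)^3) \ ker((A + 4I)^2), then set v_{i+1} = (A + 4I) v_i.

One such chain is v_1 = [[0, 0, 1, 0]]^T, v_2 = [[0, 1, 1, 0]]^T, v_3 = [[1, 0, 0, 0]]^T. Check: (A + 4I) v_3 = [[0, 0, 0, 0]]^T = 0.

v_1 = [[0, 0, 1, 0]]^T, v_2 = [[0, 1, 1, 0]]^T, v_3 = [[1, 0, 0, 0]]^T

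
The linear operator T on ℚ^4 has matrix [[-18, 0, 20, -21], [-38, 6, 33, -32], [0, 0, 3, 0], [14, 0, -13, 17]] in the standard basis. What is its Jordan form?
J = [[-4, 0, 0, 0], [0, 3, 1, 0], [0, 0, 3, 0], [0, 0, 0, 6]]

The characteristic polynomial is det(xI - A) = (x - 6)(x - 3)^2(x + 4), so the eigenvalues are -4 (algebraic multiplicity 1), 3 (algebraic multiplicity 2), 6 (algebraic multiplicity 1).

For λ = -4: algebraic multiplicity 1 gives one 1×1 block.

For λ = 3: rank(A - 3I) = 3, rank((A - 3I)^2) = 2. The eigenspace has dimension 4 - 3 = 1, so there is 1 Jordan block; the rank sequence gives block sizes [2].

For λ = 6: algebraic multiplicity 1 gives one 1×1 block.

Assembling the blocks gives the Jordan form J above.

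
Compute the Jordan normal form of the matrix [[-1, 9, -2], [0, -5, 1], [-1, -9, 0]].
The characteristic polynomial is det(xI - A) = (x + 2)^3, so the eigenvalues are -2 (algebraic multiplicity 3).

For λ = -2: rank(A + 2I) = 2, rank((A + 2I)^2) = 1, rank((A + 2I)^3) = 0. The eigenspace has dimension 3 - 2 = 1, so there is 1 Jordan block; the rank sequence gives block sizes [3].

Assembling the blocks gives the Jordan form J above.

J = [[-2, 1, 0], [0, -2, 1], [0, 0, -2]]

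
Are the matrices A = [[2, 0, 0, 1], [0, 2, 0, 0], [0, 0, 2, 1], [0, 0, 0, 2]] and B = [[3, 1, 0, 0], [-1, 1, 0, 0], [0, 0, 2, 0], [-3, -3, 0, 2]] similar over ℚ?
Two matrices over a field are similar if and only if they have the same invariant factors.

Both A and B have characteristic polynomial (x - 2)^4 and minimal polynomial (x - 2)^2. Computing further, both have invariant factors x - 2, x - 2, (x - 2)^2. Hence A and B are similar.

Yes.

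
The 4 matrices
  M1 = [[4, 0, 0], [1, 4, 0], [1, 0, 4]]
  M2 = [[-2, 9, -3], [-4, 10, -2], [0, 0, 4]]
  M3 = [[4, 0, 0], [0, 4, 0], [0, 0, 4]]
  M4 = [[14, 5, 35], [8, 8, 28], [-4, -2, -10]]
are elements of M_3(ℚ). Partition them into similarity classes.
Characteristic polynomials: χ_{M1} = (x - 4)^3, χ_{M2} = (x - 4)^3, χ_{M3} = (x - 4)^3, χ_{M4} = (x - 4)^3.

{M1, M2, M4}: invariant factors x - 4, (x - 4)^2.

{M3}: invariant factors x - 4, x - 4, x - 4.

Matrices are similar if and only if their invariant-factor lists agree; the partition into similarity classes is {M1, M2, M4}, {M3}.

2 classes: {M1, M2, M4}, {M3}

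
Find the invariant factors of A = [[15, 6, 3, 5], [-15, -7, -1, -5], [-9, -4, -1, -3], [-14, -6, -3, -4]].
The Jordan structure of A has elementary divisors x, (x - 1)^3. Arranging the block sizes at each eigenvalue in decreasing order and taking row products gives the invariant factors.

Invariant factors (smallest first, each dividing the next): x(x - 1)^3.

Check: the last factor x(x - 1)^3 is the minimal polynomial, and the product x(x - 1)^3 is the characteristic polynomial.

x(x - 1)^3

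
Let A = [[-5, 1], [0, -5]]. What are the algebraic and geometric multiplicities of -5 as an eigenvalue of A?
algebraic multiplicity 2, geometric multiplicity 1

The characteristic polynomial is (x + 5)^2, so the factor x + 5 appears with exponent 2: the algebraic multiplicity is 2.

rank(A + 5I) = 1, so the eigenspace has dimension 2 - 1 = 1: the geometric multiplicity is 1.

Since 1 < 2, A is not diagonalizable.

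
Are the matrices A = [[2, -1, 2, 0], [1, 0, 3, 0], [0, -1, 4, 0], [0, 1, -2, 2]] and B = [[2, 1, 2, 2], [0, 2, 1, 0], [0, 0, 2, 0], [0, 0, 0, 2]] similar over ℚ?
Yes.

Two matrices over a field are similar if and only if they have the same invariant factors.

Both A and B have characteristic polynomial (x - 2)^4 and minimal polynomial (x - 2)^3. Computing further, both have invariant factors x - 2, (x - 2)^3. Hence A and B are similar.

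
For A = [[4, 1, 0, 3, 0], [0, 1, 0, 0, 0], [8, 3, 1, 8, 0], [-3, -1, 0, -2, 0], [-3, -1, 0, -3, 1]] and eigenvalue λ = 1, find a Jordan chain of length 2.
v_1 = [[0, -2, 2, 1, -1]]^T, v_2 = [[1, 0, 2, -1, -1]]^T

We seek v_1 ∈ ker((A - I)^2) \ ker(A - I), then set v_{i+1} = (A - I) v_i.

One such chain is v_1 = [[0, -2, 2, 1, -1]]^T, v_2 = [[1, 0, 2, -1, -1]]^T. Check: (A - I) v_2 = [[0, 0, 0, 0, 0]]^T = 0.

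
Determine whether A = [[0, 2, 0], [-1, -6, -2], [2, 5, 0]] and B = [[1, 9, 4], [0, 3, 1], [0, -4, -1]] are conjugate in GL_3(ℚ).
No.

trace(A) = -6 but trace(B) = 3. The trace is a similarity invariant, so A and B are not similar.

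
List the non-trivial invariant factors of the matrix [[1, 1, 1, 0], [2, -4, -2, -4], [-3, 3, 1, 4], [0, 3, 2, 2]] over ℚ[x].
x^2, x^2

The Jordan structure of A has elementary divisors x^2, x^2. Arranging the block sizes at each eigenvalue in decreasing order and taking row products gives the invariant factors.

Invariant factors (smallest first, each dividing the next): x^2, x^2.

Check: the last factor x^2 is the minimal polynomial, and the product x^4 is the characteristic polynomial.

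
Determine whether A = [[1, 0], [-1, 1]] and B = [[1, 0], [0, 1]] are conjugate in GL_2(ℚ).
No.

Both have characteristic polynomial (x - 1)^2, but the minimal polynomial of A is (x - 1)^2 while the minimal polynomial of B is x - 1. The minimal polynomial is a similarity invariant, so A and B are not similar.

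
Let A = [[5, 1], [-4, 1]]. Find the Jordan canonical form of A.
J = [[3, 1], [0, 3]]

The characteristic polynomial is det(xI - A) = (x - 3)^2, so the eigenvalues are 3 (algebraic multiplicity 2).

For λ = 3: rank(A - 3I) = 1, rank((A - 3I)^2) = 0. The eigenspace has dimension 2 - 1 = 1, so there is 1 Jordan block; the rank sequence gives block sizes [2].

Assembling the blocks gives the Jordan form J above.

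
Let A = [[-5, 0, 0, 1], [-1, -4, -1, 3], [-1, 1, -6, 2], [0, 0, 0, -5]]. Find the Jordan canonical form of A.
The characteristic polynomial is det(xI - A) = (x + 5)^4, so the eigenvalues are -5 (algebraic multiplicity 4).

For λ = -5: rank(A + 5I) = 2, rank((A + 5I)^2) = 0. The eigenspace has dimension 4 - 2 = 2, so there are 2 Jordan blocks; the rank sequence gives block sizes [2, 2].

Assembling the blocks gives the Jordan form J above.

J = [[-5, 1, 0, 0], [0, -5, 0, 0], [0, 0, -5, 1], [0, 0, 0, -5]]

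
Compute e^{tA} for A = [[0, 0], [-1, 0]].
A has Jordan form J = [[0, 1], [0, 0]] with A = PJP^{-1}, so e^{tA} = P e^{tJ} P^{-1}.

For a Jordan block J_k(λ), e^{tJ_k(λ)} = e^{λt} · (I + tN + t^2 N^2/2! + ... + t^{k-1} N^{k-1}/(k-1)!) where N is the nilpotent superdiagonal part.

Assembling the blocks and conjugating back gives the entries of e^{tA} as shown above.

e^{tA} = [[1, 0], [-t, 1]]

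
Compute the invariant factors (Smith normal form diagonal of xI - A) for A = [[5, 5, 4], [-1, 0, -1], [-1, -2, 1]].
The Jordan structure of A has elementary divisors (x - 2)^3. Arranging the block sizes at each eigenvalue in decreasing order and taking row products gives the invariant factors.

Invariant factors (smallest first, each dividing the next): (x - 2)^3.

Check: the last factor (x - 2)^3 is the minimal polynomial, and the product (x - 2)^3 is the characteristic polynomial.

(x - 2)^3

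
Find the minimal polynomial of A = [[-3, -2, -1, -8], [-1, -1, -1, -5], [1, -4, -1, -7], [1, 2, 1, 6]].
m_A(x) = (x - 1)^2(x + 2)

The characteristic polynomial factors as (x - 1)^3(x + 2). The minimal polynomial is ∏(x - λ)^{k_λ} where k_λ is the size of the largest Jordan block at λ.

For λ = -2: rank(A + 2I) = 3, and the largest Jordan block has size 1 (the smallest k with rank((A + 2I)^k) = rank((A + 2I)^(k+1))).
For λ = 1: rank(A - I) = 2, and the largest Jordan block has size 2 (the smallest k with rank((A - I)^k) = rank((A - I)^(k+1))).

So m_A(x) = (x - 1)^2(x + 2).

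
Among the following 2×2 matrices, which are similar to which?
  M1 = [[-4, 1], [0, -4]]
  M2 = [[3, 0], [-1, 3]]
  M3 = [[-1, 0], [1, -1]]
Characteristic polynomials: χ_{M1} = (x + 4)^2, χ_{M2} = (x - 3)^2, χ_{M3} = (x + 1)^2.

{M1}: invariant factors (x + 4)^2.

{M2}: invariant factors (x - 3)^2.

{M3}: invariant factors (x + 1)^2.

Matrices are similar if and only if their invariant-factor lists agree; the partition into similarity classes is {M1}, {M2}, {M3}.

3 classes: {M1}, {M2}, {M3}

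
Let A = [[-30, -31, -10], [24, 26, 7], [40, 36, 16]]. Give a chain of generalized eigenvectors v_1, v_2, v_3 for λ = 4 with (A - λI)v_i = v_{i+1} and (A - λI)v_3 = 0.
v_1 = [[-1, 1, 1]]^T, v_2 = [[-7, 5, 8]]^T, v_3 = [[3, -2, -4]]^T

We seek v_1 ∈ ker((A - 4I)^3) \ ker((A - 4I)^2), then set v_{i+1} = (A - 4I) v_i.

One such chain is v_1 = [[-1, 1, 1]]^T, v_2 = [[-7, 5, 8]]^T, v_3 = [[3, -2, -4]]^T. Check: (A - 4I) v_3 = [[0, 0, 0]]^T = 0.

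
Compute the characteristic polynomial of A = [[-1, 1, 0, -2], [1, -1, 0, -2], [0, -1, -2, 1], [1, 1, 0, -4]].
xI - A = [[x + 1, -1, 0, 2], [-1, x + 1, 0, 2], [0, 1, x + 2, -1], [-1, -1, 0, x + 4]].

Expanding det(xI - A) along the first row:
det(xI - A) = + (x + 1)·det([[x + 1, 0, 2], [1, x + 2, -1], [-1, 0, x + 4]]) - (-1)·det([[-1, 0, 2], [0, x + 2, -1], [-1, 0, x + 4]]) + (0)·det([[-1, x + 1, 2], [0, 1, -1], [-1, -1, x + 4]]) - (2)·det([[-1, x + 1, 0], [0, 1, x + 2], [-1, -1, 0]]).

Evaluating gives χ_A(x) = x^4 + 8x^3 + 24x^2 + 32x + 16 = (x + 2)^4.

χ_A(x) = (x + 2)^4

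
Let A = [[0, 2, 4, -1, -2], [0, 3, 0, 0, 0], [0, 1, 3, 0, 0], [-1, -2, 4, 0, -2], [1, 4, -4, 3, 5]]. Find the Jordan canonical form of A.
J = [[1, 1, 0, 0, 0], [0, 1, 0, 0, 0], [0, 0, 3, 1, 0], [0, 0, 0, 3, 0], [0, 0, 0, 0, 3]]

The characteristic polynomial is det(xI - A) = (x - 3)^3(x - 1)^2, so the eigenvalues are 1 (algebraic multiplicity 2), 3 (algebraic multiplicity 3).

For λ = 1: rank(A - I) = 4, rank((A - I)^2) = 3. The eigenspace has dimension 5 - 4 = 1, so there is 1 Jordan block; the rank sequence gives block sizes [2].

For λ = 3: rank(A - 3I) = 3, rank((A - 3I)^2) = 2. The eigenspace has dimension 5 - 3 = 2, so there are 2 Jordan blocks; the rank sequence gives block sizes [2, 1].

Assembling the blocks gives the Jordan form J above.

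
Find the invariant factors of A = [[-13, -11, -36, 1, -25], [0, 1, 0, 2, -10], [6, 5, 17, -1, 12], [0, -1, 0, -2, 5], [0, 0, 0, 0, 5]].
x + 1, x(x - 5)^2(x + 1)

The Jordan structure of A has elementary divisors (x + 1), (x + 1), x, (x - 5)^2. Arranging the block sizes at each eigenvalue in decreasing order and taking row products gives the invariant factors.

Invariant factors (smallest first, each dividing the next): x + 1, x(x - 5)^2(x + 1).

Check: the last factor x(x - 5)^2(x + 1) is the minimal polynomial, and the product x(x - 5)^2(x + 1)^2 is the characteristic polynomial.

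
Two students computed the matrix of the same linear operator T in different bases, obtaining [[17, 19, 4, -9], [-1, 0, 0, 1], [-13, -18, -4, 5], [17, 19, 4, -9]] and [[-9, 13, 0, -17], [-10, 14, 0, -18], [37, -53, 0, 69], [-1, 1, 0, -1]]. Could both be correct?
No.

Both have characteristic polynomial x^3(x - 4), but the minimal polynomial of A is x^3(x - 4) while the minimal polynomial of B is x^2(x - 4). The minimal polynomial is a similarity invariant, so A and B are not similar.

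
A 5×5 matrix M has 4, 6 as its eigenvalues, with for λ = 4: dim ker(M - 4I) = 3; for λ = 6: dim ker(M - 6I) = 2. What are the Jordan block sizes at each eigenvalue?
λ = 4: successive nullity increments [3] count blocks of size ≥ k; block sizes are [1, 1, 1].
λ = 6: successive nullity increments [2] count blocks of size ≥ k; block sizes are [1, 1].

Jordan blocks: (4, 1), (4, 1), (4, 1), (6, 1), (6, 1)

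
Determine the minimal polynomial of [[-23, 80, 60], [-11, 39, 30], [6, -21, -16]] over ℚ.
m_A(x) = (x - 2)(x + 1)^2

The characteristic polynomial factors as (x - 2)(x + 1)^2. The minimal polynomial is ∏(x - λ)^{k_λ} where k_λ is the size of the largest Jordan block at λ.

For λ = -1: rank(A + I) = 2, and the largest Jordan block has size 2 (the smallest k with rank((A + I)^k) = rank((A + I)^(k+1))).
For λ = 2: rank(A - 2I) = 2, and the largest Jordan block has size 1 (the smallest k with rank((A - 2I)^k) = rank((A - 2I)^(k+1))).

So m_A(x) = (x - 2)(x + 1)^2.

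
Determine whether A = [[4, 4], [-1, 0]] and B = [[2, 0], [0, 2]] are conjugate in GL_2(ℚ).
Both have characteristic polynomial (x - 2)^2, but the minimal polynomial of A is (x - 2)^2 while the minimal polynomial of B is x - 2. The minimal polynomial is a similarity invariant, so A and B are not similar.

No.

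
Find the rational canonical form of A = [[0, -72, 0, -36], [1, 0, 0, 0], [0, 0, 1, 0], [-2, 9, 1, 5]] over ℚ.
R = [[0, 0, 0, -36], [1, 0, 0, 36], [0, 1, 0, -5], [0, 0, 1, 6]]

The invariant factors of A (the non-unit diagonal entries of the Smith normal form of xI - A over ℚ[x]) are (x - 6)(x - 1)(x^2 + x + 6), each dividing the next. The characteristic polynomial is their product, (x - 6)(x - 1)(x^2 + x + 6).

The rational canonical form is the block-diagonal matrix of companion matrices C(f_i):
R = [[0, 0, 0, -36], [1, 0, 0, 36], [0, 1, 0, -5], [0, 0, 1, 6]].

Note the characteristic polynomial does not split into linear factors over ℚ, so A has no Jordan form over ℚ; the rational canonical form exists over any field.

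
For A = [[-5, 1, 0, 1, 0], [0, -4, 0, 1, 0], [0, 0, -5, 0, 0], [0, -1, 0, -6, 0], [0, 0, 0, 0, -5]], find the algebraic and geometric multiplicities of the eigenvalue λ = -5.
algebraic multiplicity 5, geometric multiplicity 4

The characteristic polynomial is (x + 5)^5, so the factor x + 5 appears with exponent 5: the algebraic multiplicity is 5.

rank(A + 5I) = 1, so the eigenspace has dimension 5 - 1 = 4: the geometric multiplicity is 4.

Since 4 < 5, A is not diagonalizable.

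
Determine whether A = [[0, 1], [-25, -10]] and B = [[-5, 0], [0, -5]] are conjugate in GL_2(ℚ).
No.

Both have characteristic polynomial (x + 5)^2, but the minimal polynomial of A is (x + 5)^2 while the minimal polynomial of B is x + 5. The minimal polynomial is a similarity invariant, so A and B are not similar.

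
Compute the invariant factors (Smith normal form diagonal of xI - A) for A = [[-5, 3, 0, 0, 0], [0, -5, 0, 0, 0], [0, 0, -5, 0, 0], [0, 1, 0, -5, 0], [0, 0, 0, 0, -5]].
x + 5, x + 5, x + 5, (x + 5)^2

The Jordan structure of A has elementary divisors (x + 5)^2, (x + 5), (x + 5), (x + 5). Arranging the block sizes at each eigenvalue in decreasing order and taking row products gives the invariant factors.

Invariant factors (smallest first, each dividing the next): x + 5, x + 5, x + 5, (x + 5)^2.

Check: the last factor (x + 5)^2 is the minimal polynomial, and the product (x + 5)^5 is the characteristic polynomial.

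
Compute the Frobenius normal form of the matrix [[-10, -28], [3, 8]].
R = [[0, -4], [1, -2]]

The invariant factors of A (the non-unit diagonal entries of the Smith normal form of xI - A over ℚ[x]) are x^2 + 2x + 4, each dividing the next. The characteristic polynomial is their product, x^2 + 2x + 4.

The rational canonical form is the block-diagonal matrix of companion matrices C(f_i):
R = [[0, -4], [1, -2]].

Note the characteristic polynomial does not split into linear factors over ℚ, so A has no Jordan form over ℚ; the rational canonical form exists over any field.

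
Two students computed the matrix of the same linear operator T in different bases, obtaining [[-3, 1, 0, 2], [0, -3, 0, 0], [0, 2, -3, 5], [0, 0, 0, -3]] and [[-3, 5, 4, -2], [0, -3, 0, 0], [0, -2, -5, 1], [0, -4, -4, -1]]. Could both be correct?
Two matrices over a field are similar if and only if they have the same invariant factors.

Both A and B have characteristic polynomial (x + 3)^4 and minimal polynomial (x + 3)^2. Computing further, both have invariant factors (x + 3)^2, (x + 3)^2. Hence A and B are similar.

Yes.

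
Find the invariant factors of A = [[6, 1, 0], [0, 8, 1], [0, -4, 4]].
The Jordan structure of A has elementary divisors (x - 6)^3. Arranging the block sizes at each eigenvalue in decreasing order and taking row products gives the invariant factors.

Invariant factors (smallest first, each dividing the next): (x - 6)^3.

Check: the last factor (x - 6)^3 is the minimal polynomial, and the product (x - 6)^3 is the characteristic polynomial.

(x - 6)^3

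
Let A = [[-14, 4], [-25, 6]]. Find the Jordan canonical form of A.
J = [[-4, 1], [0, -4]]

The characteristic polynomial is det(xI - A) = (x + 4)^2, so the eigenvalues are -4 (algebraic multiplicity 2).

For λ = -4: rank(A + 4I) = 1, rank((A + 4I)^2) = 0. The eigenspace has dimension 2 - 1 = 1, so there is 1 Jordan block; the rank sequence gives block sizes [2].

Assembling the blocks gives the Jordan form J above.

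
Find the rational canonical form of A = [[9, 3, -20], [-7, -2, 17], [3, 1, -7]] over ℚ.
R = [[0, 0, -1], [1, 0, 3], [0, 1, 0]]

The invariant factors of A (the non-unit diagonal entries of the Smith normal form of xI - A over ℚ[x]) are x^3 - 3x + 1, each dividing the next. The characteristic polynomial is their product, x^3 - 3x + 1.

The rational canonical form is the block-diagonal matrix of companion matrices C(f_i):
R = [[0, 0, -1], [1, 0, 3], [0, 1, 0]].

Note the characteristic polynomial does not split into linear factors over ℚ, so A has no Jordan form over ℚ; the rational canonical form exists over any field.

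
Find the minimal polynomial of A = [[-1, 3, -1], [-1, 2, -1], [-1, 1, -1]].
m_A(x) = x^3

The characteristic polynomial factors as x^3. The minimal polynomial is ∏(x - λ)^{k_λ} where k_λ is the size of the largest Jordan block at λ.

For λ = 0: rank(A) = 2, and the largest Jordan block has size 3 (the smallest k with rank(A^k) = rank(A^(k+1))).

So m_A(x) = x^3.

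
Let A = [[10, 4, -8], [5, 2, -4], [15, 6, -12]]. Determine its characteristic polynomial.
χ_A(x) = x^3

xI - A = [[x - 10, -4, 8], [-5, x - 2, 4], [-15, -6, x + 12]].

Expanding det(xI - A) along the first row:
det(xI - A) = + (x - 10)·det([[x - 2, 4], [-6, x + 12]]) - (-4)·det([[-5, 4], [-15, x + 12]]) + (8)·det([[-5, x - 2], [-15, -6]]).

Evaluating gives χ_A(x) = x^3.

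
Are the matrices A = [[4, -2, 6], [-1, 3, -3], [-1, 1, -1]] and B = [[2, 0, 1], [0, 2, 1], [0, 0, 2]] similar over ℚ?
Two matrices over a field are similar if and only if they have the same invariant factors.

Both A and B have characteristic polynomial (x - 2)^3 and minimal polynomial (x - 2)^2. Computing further, both have invariant factors x - 2, (x - 2)^2. Hence A and B are similar.

Yes.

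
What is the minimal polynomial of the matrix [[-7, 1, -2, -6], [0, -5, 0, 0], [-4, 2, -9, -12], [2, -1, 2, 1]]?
The characteristic polynomial factors as (x + 5)^4. The minimal polynomial is ∏(x - λ)^{k_λ} where k_λ is the size of the largest Jordan block at λ.

For λ = -5: rank(A + 5I) = 1, and the largest Jordan block has size 2 (the smallest k with rank((A + 5I)^k) = rank((A + 5I)^(k+1))).

So m_A(x) = (x + 5)^2.

m_A(x) = (x + 5)^2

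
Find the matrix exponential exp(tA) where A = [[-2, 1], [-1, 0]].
A has Jordan form J = [[-1, 1], [0, -1]] with A = PJP^{-1}, so e^{tA} = P e^{tJ} P^{-1}.

For a Jordan block J_k(λ), e^{tJ_k(λ)} = e^{λt} · (I + tN + t^2 N^2/2! + ... + t^{k-1} N^{k-1}/(k-1)!) where N is the nilpotent superdiagonal part.

Assembling the blocks and conjugating back gives the entries of e^{tA} as shown above.

e^{tA} = [[(1 - t)*e^{-t}, t*e^{-t}], [-t*e^{-t}, (t + 1)*e^{-t}]]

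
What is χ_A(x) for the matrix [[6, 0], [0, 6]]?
xI - A = [[x - 6, 0], [0, x - 6]].

Expanding det(xI - A) along the first row:
det(xI - A) = + (x - 6)·det([[x - 6]]) - (0)·det([[0]]).

Evaluating gives χ_A(x) = x^2 - 12x + 36 = (x - 6)^2.

χ_A(x) = (x - 6)^2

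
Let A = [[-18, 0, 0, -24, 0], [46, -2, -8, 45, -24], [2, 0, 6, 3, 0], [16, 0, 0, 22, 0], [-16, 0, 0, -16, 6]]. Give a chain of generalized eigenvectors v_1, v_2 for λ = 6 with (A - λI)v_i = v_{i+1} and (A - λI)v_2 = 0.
We seek v_1 ∈ ker((A - 6I)^2) \ ker(A - 6I), then set v_{i+1} = (A - 6I) v_i.

One such chain is v_1 = [[-1, 0, 0, 1, 0]]^T, v_2 = [[0, -1, 1, 0, 0]]^T. Check: (A - 6I) v_2 = [[0, 0, 0, 0, 0]]^T = 0.

v_1 = [[-1, 0, 0, 1, 0]]^T, v_2 = [[0, -1, 1, 0, 0]]^T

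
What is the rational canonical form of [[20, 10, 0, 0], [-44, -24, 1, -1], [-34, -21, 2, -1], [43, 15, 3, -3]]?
R = [[0, 0, 0, 10], [1, 0, 0, 17], [0, 1, 0, 3], [0, 0, 1, -5]]

The invariant factors of A (the non-unit diagonal entries of the Smith normal form of xI - A over ℚ[x]) are (x - 2)(x + 1)^2(x + 5), each dividing the next. The characteristic polynomial is their product, (x - 2)(x + 1)^2(x + 5).

The rational canonical form is the block-diagonal matrix of companion matrices C(f_i):
R = [[0, 0, 0, 10], [1, 0, 0, 17], [0, 1, 0, 3], [0, 0, 1, -5]].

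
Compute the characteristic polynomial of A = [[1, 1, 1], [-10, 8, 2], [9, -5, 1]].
xI - A = [[x - 1, -1, -1], [10, x - 8, -2], [-9, 5, x - 1]].

Expanding det(xI - A) along the first row:
det(xI - A) = + (x - 1)·det([[x - 8, -2], [5, x - 1]]) - (-1)·det([[10, -2], [-9, x - 1]]) + (-1)·det([[10, x - 8], [-9, 5]]).

Evaluating gives χ_A(x) = x^3 - 10x^2 + 28x - 24 = (x - 6)(x - 2)^2.

χ_A(x) = (x - 6)(x - 2)^2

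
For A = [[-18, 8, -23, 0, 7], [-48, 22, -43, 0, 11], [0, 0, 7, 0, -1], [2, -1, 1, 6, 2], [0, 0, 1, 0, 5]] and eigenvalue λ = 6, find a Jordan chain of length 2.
v_1 = [[-2, -3, 1, 0, 0]]^T, v_2 = [[1, 5, 1, 0, 1]]^T

We seek v_1 ∈ ker((A - 6I)^2) \ ker(A - 6I), then set v_{i+1} = (A - 6I) v_i.

One such chain is v_1 = [[-2, -3, 1, 0, 0]]^T, v_2 = [[1, 5, 1, 0, 1]]^T. Check: (A - 6I) v_2 = [[0, 0, 0, 0, 0]]^T = 0.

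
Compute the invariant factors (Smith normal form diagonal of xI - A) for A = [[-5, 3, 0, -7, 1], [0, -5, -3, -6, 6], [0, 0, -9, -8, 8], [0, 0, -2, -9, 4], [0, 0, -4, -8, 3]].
x + 5, x + 5, (x + 5)^3

The Jordan structure of A has elementary divisors (x + 5)^3, (x + 5), (x + 5). Arranging the block sizes at each eigenvalue in decreasing order and taking row products gives the invariant factors.

Invariant factors (smallest first, each dividing the next): x + 5, x + 5, (x + 5)^3.

Check: the last factor (x + 5)^3 is the minimal polynomial, and the product (x + 5)^5 is the characteristic polynomial.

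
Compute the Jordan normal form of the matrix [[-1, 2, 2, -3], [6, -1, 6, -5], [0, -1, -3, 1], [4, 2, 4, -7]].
The characteristic polynomial is det(xI - A) = (x + 3)^4, so the eigenvalues are -3 (algebraic multiplicity 4).

For λ = -3: rank(A + 3I) = 2, rank((A + 3I)^2) = 1, rank((A + 3I)^3) = 0. The eigenspace has dimension 4 - 2 = 2, so there are 2 Jordan blocks; the rank sequence gives block sizes [3, 1].

Assembling the blocks gives the Jordan form J above.

J = [[-3, 1, 0, 0], [0, -3, 1, 0], [0, 0, -3, 0], [0, 0, 0, -3]]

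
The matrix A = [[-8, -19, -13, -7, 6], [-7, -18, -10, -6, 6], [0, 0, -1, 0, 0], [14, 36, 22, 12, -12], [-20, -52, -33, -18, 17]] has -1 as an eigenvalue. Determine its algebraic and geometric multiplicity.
algebraic multiplicity 3, geometric multiplicity 1

The characteristic polynomial is x(x - 5)(x + 1)^3, so the factor x + 1 appears with exponent 3: the algebraic multiplicity is 3.

rank(A + I) = 4, so the eigenspace has dimension 5 - 4 = 1: the geometric multiplicity is 1.

Since 1 < 3, A is not diagonalizable.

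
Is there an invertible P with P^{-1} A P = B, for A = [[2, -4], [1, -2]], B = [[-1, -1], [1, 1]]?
Two matrices over a field are similar if and only if they have the same invariant factors.

Both A and B have characteristic polynomial x^2 and minimal polynomial x^2. Computing further, both have invariant factors x^2. Hence A and B are similar.

Yes.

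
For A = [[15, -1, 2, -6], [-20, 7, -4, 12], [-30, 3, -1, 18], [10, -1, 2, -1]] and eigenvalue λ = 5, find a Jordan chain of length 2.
v_1 = [[1, 1, -1, 1]]^T, v_2 = [[1, -2, -3, 1]]^T

We seek v_1 ∈ ker((A - 5I)^2) \ ker(A - 5I), then set v_{i+1} = (A - 5I) v_i.

One such chain is v_1 = [[1, 1, -1, 1]]^T, v_2 = [[1, -2, -3, 1]]^T. Check: (A - 5I) v_2 = [[0, 0, 0, 0]]^T = 0.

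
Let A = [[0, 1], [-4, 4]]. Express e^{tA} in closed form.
A has Jordan form J = [[2, 1], [0, 2]] with A = PJP^{-1}, so e^{tA} = P e^{tJ} P^{-1}.

For a Jordan block J_k(λ), e^{tJ_k(λ)} = e^{λt} · (I + tN + t^2 N^2/2! + ... + t^{k-1} N^{k-1}/(k-1)!) where N is the nilpotent superdiagonal part.

Assembling the blocks and conjugating back gives the entries of e^{tA} as shown above.

e^{tA} = [[(1 - 2*t)*e^{2*t}, t*e^{2*t}], [-4*t*e^{2*t}, (2*t + 1)*e^{2*t}]]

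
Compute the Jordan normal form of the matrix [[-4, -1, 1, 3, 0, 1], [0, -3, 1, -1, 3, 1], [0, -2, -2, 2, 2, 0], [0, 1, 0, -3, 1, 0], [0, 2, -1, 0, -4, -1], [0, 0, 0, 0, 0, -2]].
The characteristic polynomial is det(xI - A) = (x + 2)^3(x + 4)^3, so the eigenvalues are -4 (algebraic multiplicity 3), -2 (algebraic multiplicity 3).

For λ = -4: rank(A + 4I) = 5, rank((A + 4I)^2) = 4, rank((A + 4I)^3) = 3. The eigenspace has dimension 6 - 5 = 1, so there is 1 Jordan block; the rank sequence gives block sizes [3].

For λ = -2: rank(A + 2I) = 4, rank((A + 2I)^2) = 3. The eigenspace has dimension 6 - 4 = 2, so there are 2 Jordan blocks; the rank sequence gives block sizes [2, 1].

Assembling the blocks gives the Jordan form J above.

J = [[-4, 1, 0, 0, 0, 0], [0, -4, 1, 0, 0, 0], [0, 0, -4, 0, 0, 0], [0, 0, 0, -2, 1, 0], [0, 0, 0, 0, -2, 0], [0, 0, 0, 0, 0, -2]]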